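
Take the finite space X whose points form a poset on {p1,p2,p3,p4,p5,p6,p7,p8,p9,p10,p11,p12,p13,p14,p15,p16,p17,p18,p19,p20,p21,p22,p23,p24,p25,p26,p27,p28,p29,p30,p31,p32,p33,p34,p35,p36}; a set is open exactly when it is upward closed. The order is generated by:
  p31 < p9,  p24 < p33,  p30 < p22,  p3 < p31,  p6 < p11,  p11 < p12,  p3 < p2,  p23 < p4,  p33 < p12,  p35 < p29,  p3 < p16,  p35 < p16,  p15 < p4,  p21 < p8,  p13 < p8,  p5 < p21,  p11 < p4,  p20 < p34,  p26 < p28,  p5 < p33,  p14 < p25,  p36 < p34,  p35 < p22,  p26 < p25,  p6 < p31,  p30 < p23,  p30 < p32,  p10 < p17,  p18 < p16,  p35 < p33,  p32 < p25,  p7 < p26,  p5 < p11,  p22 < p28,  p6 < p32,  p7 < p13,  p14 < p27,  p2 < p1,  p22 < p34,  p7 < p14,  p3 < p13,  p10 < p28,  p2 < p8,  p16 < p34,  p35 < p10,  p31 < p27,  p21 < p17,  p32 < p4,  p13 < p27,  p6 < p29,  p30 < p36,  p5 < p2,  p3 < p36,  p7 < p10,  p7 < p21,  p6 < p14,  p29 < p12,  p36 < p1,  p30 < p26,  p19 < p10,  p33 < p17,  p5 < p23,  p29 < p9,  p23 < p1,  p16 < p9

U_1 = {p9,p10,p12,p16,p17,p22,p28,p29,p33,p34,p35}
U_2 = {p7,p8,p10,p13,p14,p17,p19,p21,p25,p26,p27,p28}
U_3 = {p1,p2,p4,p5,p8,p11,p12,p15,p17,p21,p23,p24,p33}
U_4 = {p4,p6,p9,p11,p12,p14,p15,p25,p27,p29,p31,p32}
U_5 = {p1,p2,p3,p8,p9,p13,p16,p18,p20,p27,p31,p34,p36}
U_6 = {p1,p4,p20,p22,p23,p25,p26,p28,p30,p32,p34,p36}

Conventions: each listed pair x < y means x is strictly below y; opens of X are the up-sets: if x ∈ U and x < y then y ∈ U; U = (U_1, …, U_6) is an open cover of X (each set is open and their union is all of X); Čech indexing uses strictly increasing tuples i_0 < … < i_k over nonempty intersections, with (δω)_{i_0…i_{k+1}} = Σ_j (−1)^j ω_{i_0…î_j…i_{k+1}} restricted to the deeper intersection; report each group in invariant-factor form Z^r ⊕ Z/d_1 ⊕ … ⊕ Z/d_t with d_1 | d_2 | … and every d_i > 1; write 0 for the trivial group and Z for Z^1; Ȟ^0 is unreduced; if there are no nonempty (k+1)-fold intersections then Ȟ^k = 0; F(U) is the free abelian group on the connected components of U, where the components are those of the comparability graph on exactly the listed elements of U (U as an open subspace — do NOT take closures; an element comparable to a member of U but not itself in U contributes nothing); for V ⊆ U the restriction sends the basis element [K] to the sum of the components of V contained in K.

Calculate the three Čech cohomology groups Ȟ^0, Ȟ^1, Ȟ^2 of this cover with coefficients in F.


intersection data:
  U12={p10,p17,p28} U13={p12,p17,p33} U14={p9,p12,p29} U15={p9,p16,p34} U16={p22,p28,p34} U23={p8,p17,p21} U24={p14,p25,p27} U25={p8,p13,p27} U26={p25,p26,p28} U34={p4,p11,p12,p15} U35={p1,p2,p8} U36={p1,p4,p23} U45={p9,p27,p31} U46={p4,p25,p32} U56={p1,p20,p34,p36}
  U123={p17} U126={p28} U134={p12} U145={p9} U156={p34} U235={p8} U245={p27} U246={p25} U346={p4} U356={p1}
components per intersection:
  U1: {p9,p10,p12,p16,p17,p22,p28,p29,p33,p34,p35}
  U2: {p7,p8,p10,p13,p14,p17,p19,p21,p25,p26,p27,p28}
  U3: {p1,p2,p4,p5,p8,p11,p12,p15,p17,p21,p23,p24,p33}
  U4: {p4,p6,p9,p11,p12,p14,p15,p25,p27,p29,p31,p32}
  U5: {p1,p2,p3,p8,p9,p13,p16,p18,p20,p27,p31,p34,p36}
  U6: {p1,p4,p20,p22,p23,p25,p26,p28,p30,p32,p34,p36}
  U12: {p10,p17,p28}
  U13: {p12,p17,p33}
  U14: {p9,p12,p29}
  U15: {p9,p16,p34}
  U16: {p22,p28,p34}
  U23: {p8,p17,p21}
  U24: {p14,p25,p27}
  U25: {p8,p13,p27}
  U26: {p25,p26,p28}
  U34: {p4,p11,p12,p15}
  U35: {p1,p2,p8}
  U36: {p1,p4,p23}
  U45: {p9,p27,p31}
  U46: {p4,p25,p32}
  U56: {p1,p20,p34,p36}
  U123: {p17}
  U126: {p28}
  U134: {p12}
  U145: {p9}
  U156: {p34}
  U235: {p8}
  U245: {p27}
  U246: {p25}
  U346: {p4}
  U356: {p1}
C dims 6,15,10; δ0: rk 5, SNF 1^5; δ1: rk 10, SNF 1^9·2
Ȟ^0 = (6 − 5) − 0 = 1, so Ȟ^0 ≅ Z
Ȟ^1 = (15 − 10) − 5 = 0, so Ȟ^1 ≅ 0
Ȟ^2 = (10 − 0) − 10 = 0 plus torsion [2], so Ȟ^2 ≅ Z/2

Ȟ^0 = Z; Ȟ^1 = 0; Ȟ^2 = Z/2


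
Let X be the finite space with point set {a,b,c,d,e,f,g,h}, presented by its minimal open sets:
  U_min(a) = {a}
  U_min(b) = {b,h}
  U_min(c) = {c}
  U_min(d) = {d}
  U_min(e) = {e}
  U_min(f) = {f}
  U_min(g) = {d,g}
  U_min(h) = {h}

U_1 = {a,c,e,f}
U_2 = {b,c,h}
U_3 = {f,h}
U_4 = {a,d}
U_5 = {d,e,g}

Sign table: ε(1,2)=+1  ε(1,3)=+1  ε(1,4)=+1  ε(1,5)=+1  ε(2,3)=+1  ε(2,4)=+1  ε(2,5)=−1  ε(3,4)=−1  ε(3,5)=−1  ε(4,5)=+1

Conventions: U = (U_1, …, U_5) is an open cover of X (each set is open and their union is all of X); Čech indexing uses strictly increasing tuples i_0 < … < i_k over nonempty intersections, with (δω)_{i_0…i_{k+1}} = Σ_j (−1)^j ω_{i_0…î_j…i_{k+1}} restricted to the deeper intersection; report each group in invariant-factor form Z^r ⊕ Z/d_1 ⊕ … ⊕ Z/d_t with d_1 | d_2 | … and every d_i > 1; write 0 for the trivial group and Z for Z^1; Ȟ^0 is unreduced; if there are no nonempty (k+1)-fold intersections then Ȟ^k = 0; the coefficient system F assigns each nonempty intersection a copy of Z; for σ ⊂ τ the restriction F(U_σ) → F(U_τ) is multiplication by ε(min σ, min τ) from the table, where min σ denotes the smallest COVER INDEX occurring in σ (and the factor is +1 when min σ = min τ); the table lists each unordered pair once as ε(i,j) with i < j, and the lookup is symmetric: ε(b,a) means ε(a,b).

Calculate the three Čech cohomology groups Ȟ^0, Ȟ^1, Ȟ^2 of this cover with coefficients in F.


intersection data:
  U12={c} U13={f} U14={a} U15={e} U23={h} U45={d}
C dims 5,6; δ0: rk 4, SNF 1^4
Ȟ^0 = (5 − 4) − 0 = 1, so Ȟ^0 ≅ Z
Ȟ^1 = (6 − 0) − 4 = 2, so Ȟ^1 ≅ Z^2
Ȟ^2 = (0 − 0) − 0 = 0, so Ȟ^2 ≅ 0

Ȟ^0 = Z,  Ȟ^1 = Z^2,  Ȟ^2 = 0


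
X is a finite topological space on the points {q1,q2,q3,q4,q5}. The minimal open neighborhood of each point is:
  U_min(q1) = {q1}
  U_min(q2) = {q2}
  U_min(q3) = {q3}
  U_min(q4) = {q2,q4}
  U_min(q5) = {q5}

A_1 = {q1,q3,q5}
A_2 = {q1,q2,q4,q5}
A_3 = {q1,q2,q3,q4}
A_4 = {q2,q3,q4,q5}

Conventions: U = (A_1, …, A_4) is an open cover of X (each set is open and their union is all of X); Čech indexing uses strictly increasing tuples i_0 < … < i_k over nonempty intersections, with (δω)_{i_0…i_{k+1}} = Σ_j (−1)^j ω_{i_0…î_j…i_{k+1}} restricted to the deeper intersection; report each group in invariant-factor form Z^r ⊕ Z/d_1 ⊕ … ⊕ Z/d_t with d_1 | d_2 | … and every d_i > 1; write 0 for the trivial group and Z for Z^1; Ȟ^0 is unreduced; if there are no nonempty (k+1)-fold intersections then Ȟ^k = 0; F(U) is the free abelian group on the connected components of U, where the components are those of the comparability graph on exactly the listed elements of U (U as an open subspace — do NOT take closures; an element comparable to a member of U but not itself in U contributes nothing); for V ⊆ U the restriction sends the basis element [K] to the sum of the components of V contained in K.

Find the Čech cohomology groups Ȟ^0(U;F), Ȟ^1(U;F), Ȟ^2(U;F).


nonempty intersections:
  A12={q1,q5} A13={q1,q3} A14={q3,q5} A23={q1,q2,q4} A24={q2,q4,q5} A34={q2,q3,q4}
  A123={q1} A124={q5} A134={q3} A234={q2,q4}
components per intersection:
  A1: {q1} {q3} {q5}
  A2: {q1} {q2,q4} {q5}
  A3: {q1} {q2,q4} {q3}
  A4: {q2,q4} {q3} {q5}
  A12: {q1} {q5}
  A13: {q1} {q3}
  A14: {q3} {q5}
  A23: {q1} {q2,q4}
  A24: {q2,q4} {q5}
  A34: {q2,q4} {q3}
  A123: {q1}
  A124: {q5}
  A134: {q3}
  A234: {q2,q4}
C dims 12,12,4; δ0: rk 8, SNF 1^8; δ1: rk 4, SNF 1^4
Ȟ^0: (12−8)−0=4 ⇒ Z^4
Ȟ^1: (12−4)−8=0 ⇒ 0
Ȟ^2: (4−0)−4=0 ⇒ 0

Ȟ^0 = Z^4,  Ȟ^1 = 0,  Ȟ^2 = 0


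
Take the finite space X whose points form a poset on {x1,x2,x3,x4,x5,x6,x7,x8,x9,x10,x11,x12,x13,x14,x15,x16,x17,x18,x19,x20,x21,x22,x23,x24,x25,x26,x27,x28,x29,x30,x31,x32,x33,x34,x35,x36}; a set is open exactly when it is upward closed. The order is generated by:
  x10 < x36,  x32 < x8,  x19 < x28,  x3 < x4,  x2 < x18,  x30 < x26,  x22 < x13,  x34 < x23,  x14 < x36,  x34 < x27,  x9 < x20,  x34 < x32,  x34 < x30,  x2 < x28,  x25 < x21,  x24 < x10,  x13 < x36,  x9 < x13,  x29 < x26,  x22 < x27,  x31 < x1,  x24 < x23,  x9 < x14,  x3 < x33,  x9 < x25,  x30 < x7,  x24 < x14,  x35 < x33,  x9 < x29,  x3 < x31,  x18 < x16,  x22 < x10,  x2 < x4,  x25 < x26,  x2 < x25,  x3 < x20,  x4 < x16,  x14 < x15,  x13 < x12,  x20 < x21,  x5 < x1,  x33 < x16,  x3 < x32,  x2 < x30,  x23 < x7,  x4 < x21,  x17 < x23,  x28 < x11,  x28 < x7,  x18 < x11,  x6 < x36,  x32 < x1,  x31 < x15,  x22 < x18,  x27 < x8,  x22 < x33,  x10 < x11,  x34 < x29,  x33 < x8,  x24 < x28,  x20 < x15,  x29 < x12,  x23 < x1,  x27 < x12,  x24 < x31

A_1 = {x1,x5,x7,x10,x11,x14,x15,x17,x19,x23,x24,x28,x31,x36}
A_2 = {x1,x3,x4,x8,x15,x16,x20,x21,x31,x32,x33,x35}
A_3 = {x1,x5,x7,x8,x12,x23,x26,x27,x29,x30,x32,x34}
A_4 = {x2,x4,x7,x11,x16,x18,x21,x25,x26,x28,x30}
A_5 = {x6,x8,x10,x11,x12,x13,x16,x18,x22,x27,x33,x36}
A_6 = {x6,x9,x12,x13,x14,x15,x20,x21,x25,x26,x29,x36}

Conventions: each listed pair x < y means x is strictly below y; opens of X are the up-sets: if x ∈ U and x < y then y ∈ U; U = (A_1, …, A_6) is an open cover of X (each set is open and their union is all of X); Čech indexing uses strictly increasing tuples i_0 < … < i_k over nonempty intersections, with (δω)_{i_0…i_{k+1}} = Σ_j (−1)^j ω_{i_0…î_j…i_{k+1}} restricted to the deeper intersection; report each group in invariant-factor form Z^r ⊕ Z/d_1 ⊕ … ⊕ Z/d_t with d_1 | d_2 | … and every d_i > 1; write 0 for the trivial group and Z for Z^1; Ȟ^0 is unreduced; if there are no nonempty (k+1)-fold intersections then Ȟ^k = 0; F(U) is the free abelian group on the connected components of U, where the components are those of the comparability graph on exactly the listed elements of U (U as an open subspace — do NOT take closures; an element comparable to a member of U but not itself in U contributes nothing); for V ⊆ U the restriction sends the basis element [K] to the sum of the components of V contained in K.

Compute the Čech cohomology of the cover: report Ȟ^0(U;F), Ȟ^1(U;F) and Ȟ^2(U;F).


nonempty overlaps:
  A12={x1,x15,x31} A13={x1,x5,x7,x23} A14={x7,x11,x28} A15={x10,x11,x36} A16={x14,x15,x36} A23={x1,x8,x32} A24={x4,x16,x21} A25={x8,x16,x33} A26={x15,x20,x21} A34={x7,x26,x30} A35={x8,x12,x27} A36={x12,x26,x29} A45={x11,x16,x18} A46={x21,x25,x26} A56={x6,x12,x13,x36}
  A123={x1} A126={x15} A134={x7} A145={x11} A156={x36} A235={x8} A245={x16} A246={x21} A346={x26} A356={x12}
components per intersection:
  A1: {x1,x5,x7,x10,x11,x14,x15,x17,x19,x23,x24,x28,x31,x36}
  A2: {x1,x3,x4,x8,x15,x16,x20,x21,x31,x32,x33,x35}
  A3: {x1,x5,x7,x8,x12,x23,x26,x27,x29,x30,x32,x34}
  A4: {x2,x4,x7,x11,x16,x18,x21,x25,x26,x28,x30}
  A5: {x6,x8,x10,x11,x12,x13,x16,x18,x22,x27,x33,x36}
  A6: {x6,x9,x12,x13,x14,x15,x20,x21,x25,x26,x29,x36}
  A12: {x1,x15,x31}
  A13: {x1,x5,x7,x23}
  A14: {x7,x11,x28}
  A15: {x10,x11,x36}
  A16: {x14,x15,x36}
  A23: {x1,x8,x32}
  A24: {x4,x16,x21}
  A25: {x8,x16,x33}
  A26: {x15,x20,x21}
  A34: {x7,x26,x30}
  A35: {x8,x12,x27}
  A36: {x12,x26,x29}
  A45: {x11,x16,x18}
  A46: {x21,x25,x26}
  A56: {x6,x12,x13,x36}
  A123: {x1}
  A126: {x15}
  A134: {x7}
  A145: {x11}
  A156: {x36}
  A235: {x8}
  A245: {x16}
  A246: {x21}
  A346: {x26}
  A356: {x12}
C dims 6,15,10; δ0: rk 5, SNF 1^5; δ1: rk 10, SNF 1^9·2
degree 0: 6−5−0 = 1 → Ȟ^0 ≅ Z
degree 1: 15−10−5 = 0 → Ȟ^1 ≅ 0
degree 2: 10−0−10 = 0 plus torsion [2] → Ȟ^2 ≅ Z/2

Ȟ^0 = Z,  Ȟ^1 = 0,  Ȟ^2 = Z/2


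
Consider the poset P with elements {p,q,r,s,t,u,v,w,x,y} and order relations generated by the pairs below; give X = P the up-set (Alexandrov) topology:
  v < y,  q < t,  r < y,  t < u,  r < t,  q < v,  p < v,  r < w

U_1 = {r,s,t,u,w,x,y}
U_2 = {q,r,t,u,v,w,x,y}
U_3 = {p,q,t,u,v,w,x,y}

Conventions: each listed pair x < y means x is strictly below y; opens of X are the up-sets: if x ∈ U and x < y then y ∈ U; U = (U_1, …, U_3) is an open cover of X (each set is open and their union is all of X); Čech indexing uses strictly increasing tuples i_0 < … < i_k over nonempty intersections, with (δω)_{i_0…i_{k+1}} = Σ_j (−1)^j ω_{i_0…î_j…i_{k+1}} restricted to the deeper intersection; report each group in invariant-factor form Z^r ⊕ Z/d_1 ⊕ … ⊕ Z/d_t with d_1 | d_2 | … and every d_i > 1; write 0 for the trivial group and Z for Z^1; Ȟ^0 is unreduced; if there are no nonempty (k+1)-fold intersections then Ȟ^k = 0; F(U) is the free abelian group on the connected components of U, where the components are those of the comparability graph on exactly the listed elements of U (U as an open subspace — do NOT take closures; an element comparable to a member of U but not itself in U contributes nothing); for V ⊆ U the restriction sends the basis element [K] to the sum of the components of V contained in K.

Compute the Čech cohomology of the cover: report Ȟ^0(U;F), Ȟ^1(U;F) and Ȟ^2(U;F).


Ȟ^0 = Z^3; Ȟ^1 = 0; Ȟ^2 = 0

nonempty intersections:
  U12={r,t,u,w,x,y} U13={t,u,w,x,y} U23={q,t,u,v,w,x,y}
  U123={t,u,w,x,y}
components per intersection:
  U1: {r,t,u,w,y} {s} {x}
  U2: {q,r,t,u,v,w,y} {x}
  U3: {p,q,t,u,v,y} {w} {x}
  U12: {r,t,u,w,y} {x}
  U13: {t,u} {w} {x} {y}
  U23: {q,t,u,v,y} {w} {x}
  U123: {t,u} {w} {x} {y}
C dims 8,9,4; δ0: rk 5, SNF 1^5; δ1: rk 4, SNF 1^4
Ȟ^0: (8−5)−0=3 ⇒ Z^3
Ȟ^1: (9−4)−5=0 ⇒ 0
Ȟ^2: (4−0)−4=0 ⇒ 0


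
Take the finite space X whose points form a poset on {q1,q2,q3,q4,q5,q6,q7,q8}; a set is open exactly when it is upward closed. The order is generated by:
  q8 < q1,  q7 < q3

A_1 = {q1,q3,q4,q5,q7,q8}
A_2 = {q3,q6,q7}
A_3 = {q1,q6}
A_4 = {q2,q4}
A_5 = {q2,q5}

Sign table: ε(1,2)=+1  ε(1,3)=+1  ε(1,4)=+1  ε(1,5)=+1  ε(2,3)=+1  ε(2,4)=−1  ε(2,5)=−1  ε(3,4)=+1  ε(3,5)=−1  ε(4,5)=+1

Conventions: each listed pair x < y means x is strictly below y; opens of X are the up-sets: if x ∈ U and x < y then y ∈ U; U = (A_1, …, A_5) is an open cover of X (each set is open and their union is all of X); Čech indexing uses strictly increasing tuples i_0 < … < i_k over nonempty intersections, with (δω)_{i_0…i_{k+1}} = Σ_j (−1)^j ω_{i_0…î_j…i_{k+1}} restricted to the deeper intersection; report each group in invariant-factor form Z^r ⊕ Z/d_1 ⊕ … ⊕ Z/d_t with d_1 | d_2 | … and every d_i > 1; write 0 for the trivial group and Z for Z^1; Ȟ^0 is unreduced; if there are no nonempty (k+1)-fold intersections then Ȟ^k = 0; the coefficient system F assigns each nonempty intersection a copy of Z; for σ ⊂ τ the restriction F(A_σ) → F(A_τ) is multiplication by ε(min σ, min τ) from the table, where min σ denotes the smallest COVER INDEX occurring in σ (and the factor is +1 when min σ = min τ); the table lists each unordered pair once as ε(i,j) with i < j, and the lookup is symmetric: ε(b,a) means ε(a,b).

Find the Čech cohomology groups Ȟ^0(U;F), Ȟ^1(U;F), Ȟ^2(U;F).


nerve of the cover:
  A12={q3,q7} A13={q1} A14={q4} A15={q5} A23={q6} A45={q2}
C dims 5,6; δ0: rk 4, SNF 1^4
Ȟ^0 = (5 − 4) − 0 = 1, so Ȟ^0 ≅ Z
Ȟ^1 = (6 − 0) − 4 = 2, so Ȟ^1 ≅ Z^2
Ȟ^2 = (0 − 0) − 0 = 0, so Ȟ^2 ≅ 0

Ȟ^0(U;F) ≅ Z; Ȟ^1(U;F) ≅ Z^2; Ȟ^2(U;F) ≅ 0


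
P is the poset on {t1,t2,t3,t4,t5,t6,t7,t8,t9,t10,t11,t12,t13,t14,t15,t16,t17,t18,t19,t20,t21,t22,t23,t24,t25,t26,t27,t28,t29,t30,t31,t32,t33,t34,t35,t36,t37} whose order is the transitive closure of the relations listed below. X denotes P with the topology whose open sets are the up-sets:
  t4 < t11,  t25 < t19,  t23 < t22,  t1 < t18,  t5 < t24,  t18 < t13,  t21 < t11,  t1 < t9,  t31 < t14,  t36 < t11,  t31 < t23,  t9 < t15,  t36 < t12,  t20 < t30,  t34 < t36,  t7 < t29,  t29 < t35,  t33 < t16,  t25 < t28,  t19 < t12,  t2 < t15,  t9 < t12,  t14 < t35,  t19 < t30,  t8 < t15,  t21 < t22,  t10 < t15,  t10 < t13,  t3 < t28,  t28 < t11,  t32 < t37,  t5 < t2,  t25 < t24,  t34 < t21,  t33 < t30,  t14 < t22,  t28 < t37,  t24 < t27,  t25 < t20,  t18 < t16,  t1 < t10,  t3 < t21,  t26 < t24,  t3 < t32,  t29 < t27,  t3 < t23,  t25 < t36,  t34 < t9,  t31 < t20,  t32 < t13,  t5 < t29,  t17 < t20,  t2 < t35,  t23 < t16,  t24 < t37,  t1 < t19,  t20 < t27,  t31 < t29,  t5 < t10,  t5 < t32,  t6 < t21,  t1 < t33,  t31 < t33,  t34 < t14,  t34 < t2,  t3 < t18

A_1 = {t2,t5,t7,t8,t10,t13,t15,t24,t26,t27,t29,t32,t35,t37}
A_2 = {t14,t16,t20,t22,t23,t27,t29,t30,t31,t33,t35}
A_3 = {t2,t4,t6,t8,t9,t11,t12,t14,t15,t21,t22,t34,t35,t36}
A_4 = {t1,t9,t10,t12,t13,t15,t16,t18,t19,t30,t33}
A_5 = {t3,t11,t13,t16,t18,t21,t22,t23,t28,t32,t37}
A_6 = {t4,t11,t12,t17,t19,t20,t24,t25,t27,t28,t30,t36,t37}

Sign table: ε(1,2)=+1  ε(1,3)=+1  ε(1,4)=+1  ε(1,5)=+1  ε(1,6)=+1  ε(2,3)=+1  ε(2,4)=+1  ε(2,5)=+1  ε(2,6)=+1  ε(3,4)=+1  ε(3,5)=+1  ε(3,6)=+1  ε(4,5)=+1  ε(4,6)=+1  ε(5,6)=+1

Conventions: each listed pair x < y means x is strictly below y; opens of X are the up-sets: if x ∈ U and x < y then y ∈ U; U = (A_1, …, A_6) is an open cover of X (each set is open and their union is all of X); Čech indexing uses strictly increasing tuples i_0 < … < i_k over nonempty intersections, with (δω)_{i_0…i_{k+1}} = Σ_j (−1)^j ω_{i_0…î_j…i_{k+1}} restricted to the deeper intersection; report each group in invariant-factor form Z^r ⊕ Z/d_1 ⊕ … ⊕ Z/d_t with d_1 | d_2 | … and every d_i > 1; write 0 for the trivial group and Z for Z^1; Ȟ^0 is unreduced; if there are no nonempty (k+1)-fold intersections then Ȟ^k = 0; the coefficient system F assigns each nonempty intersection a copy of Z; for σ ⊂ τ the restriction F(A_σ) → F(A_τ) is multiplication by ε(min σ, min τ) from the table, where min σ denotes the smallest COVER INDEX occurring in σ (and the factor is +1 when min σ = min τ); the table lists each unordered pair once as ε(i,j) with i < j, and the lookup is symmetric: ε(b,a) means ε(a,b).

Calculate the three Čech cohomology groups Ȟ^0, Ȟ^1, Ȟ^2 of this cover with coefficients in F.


nerve of the cover:
  A12={t27,t29,t35} A13={t2,t8,t15,t35} A14={t10,t13,t15} A15={t13,t32,t37} A16={t24,t27,t37} A23={t14,t22,t35} A24={t16,t30,t33} A25={t16,t22,t23} A26={t20,t27,t30} A34={t9,t12,t15} A35={t11,t21,t22} A36={t4,t11,t12,t36} A45={t13,t16,t18} A46={t12,t19,t30} A56={t11,t28,t37}
  A123={t35} A126={t27} A134={t15} A145={t13} A156={t37} A235={t22} A245={t16} A246={t30} A346={t12} A356={t11}
C dims 6,15,10; δ0: rk 5, SNF 1^5; δ1: rk 10, SNF 1^9·2
Ȟ^0 = (6 − 5) − 0 = 1, so Ȟ^0 ≅ Z
Ȟ^1 = (15 − 10) − 5 = 0, so Ȟ^1 ≅ 0
Ȟ^2 = (10 − 0) − 10 = 0 plus torsion [2], so Ȟ^2 ≅ Z/2

Ȟ^0 ≅ Z, Ȟ^1 ≅ 0, Ȟ^2 ≅ Z/2


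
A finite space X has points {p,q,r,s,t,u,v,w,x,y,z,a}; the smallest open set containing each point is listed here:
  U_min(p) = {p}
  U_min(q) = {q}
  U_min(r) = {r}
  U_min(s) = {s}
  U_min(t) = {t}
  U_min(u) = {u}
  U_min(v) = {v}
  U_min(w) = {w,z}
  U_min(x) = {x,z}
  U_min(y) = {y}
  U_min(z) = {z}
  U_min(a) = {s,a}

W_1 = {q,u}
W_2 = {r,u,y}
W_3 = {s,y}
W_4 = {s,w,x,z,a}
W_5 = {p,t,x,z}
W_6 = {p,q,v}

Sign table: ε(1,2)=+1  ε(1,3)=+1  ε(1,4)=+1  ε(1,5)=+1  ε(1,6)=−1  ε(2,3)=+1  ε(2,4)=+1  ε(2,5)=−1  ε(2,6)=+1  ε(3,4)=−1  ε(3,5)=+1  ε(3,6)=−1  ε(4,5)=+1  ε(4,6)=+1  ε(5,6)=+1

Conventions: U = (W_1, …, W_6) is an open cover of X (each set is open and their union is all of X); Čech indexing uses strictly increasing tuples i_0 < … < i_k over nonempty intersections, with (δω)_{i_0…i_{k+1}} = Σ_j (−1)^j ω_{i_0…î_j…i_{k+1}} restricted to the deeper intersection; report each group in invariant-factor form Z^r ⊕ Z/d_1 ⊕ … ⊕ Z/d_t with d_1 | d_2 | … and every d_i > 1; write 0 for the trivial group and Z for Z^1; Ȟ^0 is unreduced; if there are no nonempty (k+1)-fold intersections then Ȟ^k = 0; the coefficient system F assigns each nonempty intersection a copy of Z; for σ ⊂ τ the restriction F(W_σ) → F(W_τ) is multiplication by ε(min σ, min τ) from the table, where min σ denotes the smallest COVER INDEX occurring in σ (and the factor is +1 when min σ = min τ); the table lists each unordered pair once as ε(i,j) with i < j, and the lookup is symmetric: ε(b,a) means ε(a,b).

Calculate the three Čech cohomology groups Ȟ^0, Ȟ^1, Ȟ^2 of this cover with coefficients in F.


Ȟ^0 ≅ Z,  Ȟ^1 ≅ Z,  Ȟ^2 ≅ 0

nerve of the cover:
  W12={u} W16={q} W23={y} W34={s} W45={x,z} W56={p}
C dims 6,6; δ0: rk 5, SNF 1^5
Ȟ^0 = (6 − 5) − 0 = 1, so Ȟ^0 ≅ Z
Ȟ^1 = (6 − 0) − 5 = 1, so Ȟ^1 ≅ Z
Ȟ^2 = (0 − 0) − 0 = 0, so Ȟ^2 ≅ 0


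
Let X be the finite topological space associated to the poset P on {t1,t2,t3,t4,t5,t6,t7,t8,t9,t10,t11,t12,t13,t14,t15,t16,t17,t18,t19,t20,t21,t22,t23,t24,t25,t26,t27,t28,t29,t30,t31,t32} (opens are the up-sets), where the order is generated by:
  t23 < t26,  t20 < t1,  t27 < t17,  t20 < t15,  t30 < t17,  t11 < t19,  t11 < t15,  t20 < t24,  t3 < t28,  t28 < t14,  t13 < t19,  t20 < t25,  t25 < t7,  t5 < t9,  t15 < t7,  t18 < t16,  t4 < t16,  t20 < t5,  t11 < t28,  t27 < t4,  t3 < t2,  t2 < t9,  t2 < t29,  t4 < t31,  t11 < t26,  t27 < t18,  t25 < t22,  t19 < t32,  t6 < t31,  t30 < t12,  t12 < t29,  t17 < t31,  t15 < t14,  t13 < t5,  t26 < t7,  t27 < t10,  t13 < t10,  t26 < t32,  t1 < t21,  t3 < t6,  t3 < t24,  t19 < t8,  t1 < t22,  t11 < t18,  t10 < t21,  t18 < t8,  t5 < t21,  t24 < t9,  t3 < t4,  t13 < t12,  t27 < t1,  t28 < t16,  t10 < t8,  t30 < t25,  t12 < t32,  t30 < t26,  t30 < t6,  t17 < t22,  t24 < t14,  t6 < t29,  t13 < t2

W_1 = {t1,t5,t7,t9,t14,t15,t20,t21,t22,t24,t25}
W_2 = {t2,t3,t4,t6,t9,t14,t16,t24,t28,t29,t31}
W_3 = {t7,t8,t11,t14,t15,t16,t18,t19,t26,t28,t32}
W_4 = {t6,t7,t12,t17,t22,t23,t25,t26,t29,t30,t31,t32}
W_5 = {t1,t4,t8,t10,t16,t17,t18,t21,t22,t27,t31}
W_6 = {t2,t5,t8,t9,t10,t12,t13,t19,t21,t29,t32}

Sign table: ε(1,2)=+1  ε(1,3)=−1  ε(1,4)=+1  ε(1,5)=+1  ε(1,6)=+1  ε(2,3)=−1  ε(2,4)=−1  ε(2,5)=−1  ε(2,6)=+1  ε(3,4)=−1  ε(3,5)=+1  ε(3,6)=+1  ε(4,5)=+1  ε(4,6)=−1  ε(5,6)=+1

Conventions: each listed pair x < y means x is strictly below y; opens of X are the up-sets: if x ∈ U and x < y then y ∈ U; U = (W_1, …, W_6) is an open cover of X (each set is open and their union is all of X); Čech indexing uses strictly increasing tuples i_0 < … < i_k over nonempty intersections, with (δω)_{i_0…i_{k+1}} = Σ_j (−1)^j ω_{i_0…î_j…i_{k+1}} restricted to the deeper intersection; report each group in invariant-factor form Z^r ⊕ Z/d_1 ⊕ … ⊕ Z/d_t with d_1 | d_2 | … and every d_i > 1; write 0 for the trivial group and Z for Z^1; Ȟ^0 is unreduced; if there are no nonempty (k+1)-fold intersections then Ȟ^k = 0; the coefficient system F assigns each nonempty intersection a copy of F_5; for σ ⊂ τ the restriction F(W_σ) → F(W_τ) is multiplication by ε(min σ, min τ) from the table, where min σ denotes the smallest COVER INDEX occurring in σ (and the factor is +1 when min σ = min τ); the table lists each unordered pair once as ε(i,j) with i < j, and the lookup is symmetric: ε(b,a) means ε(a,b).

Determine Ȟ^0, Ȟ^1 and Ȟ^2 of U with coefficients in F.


intersection data:
  W12={t9,t14,t24} W13={t7,t14,t15} W14={t7,t22,t25} W15={t1,t21,t22} W16={t5,t9,t21} W23={t14,t16,t28} W24={t6,t29,t31} W25={t4,t16,t31} W26={t2,t9,t29} W34={t7,t26,t32} W35={t8,t16,t18} W36={t8,t19,t32} W45={t17,t22,t31} W46={t12,t29,t32} W56={t8,t10,t21}
  W123={t14} W126={t9} W134={t7} W145={t22} W156={t21} W235={t16} W245={t31} W246={t29} W346={t32} W356={t8}
C dims 6,15,10; δ0: rk_F5 6; δ1: rk_F5 9
Ȟ^0 = (6 − 6) − 0 = 0, so Ȟ^0 ≅ 0
Ȟ^1 = (15 − 9) − 6 = 0, so Ȟ^1 ≅ 0
Ȟ^2 = (10 − 0) − 9 = 1, so Ȟ^2 ≅ Z/5

Ȟ^0 ≅ 0; Ȟ^1 ≅ 0; Ȟ^2 ≅ Z/5


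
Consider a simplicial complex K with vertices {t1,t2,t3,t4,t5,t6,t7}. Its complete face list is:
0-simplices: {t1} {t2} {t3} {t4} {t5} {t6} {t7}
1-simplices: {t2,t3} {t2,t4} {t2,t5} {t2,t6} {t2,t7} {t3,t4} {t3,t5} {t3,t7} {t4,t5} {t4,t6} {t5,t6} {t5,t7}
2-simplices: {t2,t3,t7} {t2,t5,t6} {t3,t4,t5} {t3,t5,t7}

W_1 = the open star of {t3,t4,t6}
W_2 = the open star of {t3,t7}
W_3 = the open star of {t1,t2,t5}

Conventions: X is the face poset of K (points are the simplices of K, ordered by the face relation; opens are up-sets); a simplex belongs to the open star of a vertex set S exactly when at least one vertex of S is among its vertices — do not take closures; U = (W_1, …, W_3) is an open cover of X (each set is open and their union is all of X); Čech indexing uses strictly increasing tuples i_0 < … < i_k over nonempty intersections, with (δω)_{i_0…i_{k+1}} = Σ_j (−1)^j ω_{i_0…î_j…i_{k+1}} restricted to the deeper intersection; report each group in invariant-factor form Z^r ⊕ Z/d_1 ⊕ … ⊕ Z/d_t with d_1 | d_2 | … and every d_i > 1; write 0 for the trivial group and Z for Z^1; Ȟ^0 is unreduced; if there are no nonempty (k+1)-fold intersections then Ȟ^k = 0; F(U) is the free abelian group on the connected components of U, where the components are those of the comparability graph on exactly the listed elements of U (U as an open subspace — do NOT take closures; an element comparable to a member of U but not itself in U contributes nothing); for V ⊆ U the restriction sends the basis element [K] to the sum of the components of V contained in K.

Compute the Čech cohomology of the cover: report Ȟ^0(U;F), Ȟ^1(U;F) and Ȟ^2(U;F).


nonempty intersections:
  W1={{t3},{t4},{t6},{t2,t3},{t2,t4},{t2,t6},{t3,t4},{t3,t5},{t3,t7},{t4,t5},{t4,t6},{t5,t6},{t2,t3,t7},{t2,t5,t6},{t3,t4,t5},{t3,t5,t7}} W2={{t3},{t7},{t2,t3},{t2,t7},{t3,t4},{t3,t5},{t3,t7},{t5,t7},{t2,t3,t7},{t3,t4,t5},{t3,t5,t7}} W3={{t1},{t2},{t5},{t2,t3},{t2,t4},{t2,t5},{t2,t6},{t2,t7},{t3,t5},{t4,t5},{t5,t6},{t5,t7},{t2,t3,t7},{t2,t5,t6},{t3,t4,t5},{t3,t5,t7}}
  W12={{t3},{t2,t3},{t3,t4},{t3,t5},{t3,t7},{t2,t3,t7},{t3,t4,t5},{t3,t5,t7}} W13={{t2,t3},{t2,t4},{t2,t6},{t3,t5},{t4,t5},{t5,t6},{t2,t3,t7},{t2,t5,t6},{t3,t4,t5},{t3,t5,t7}} W23={{t2,t3},{t2,t7},{t3,t5},{t5,t7},{t2,t3,t7},{t3,t4,t5},{t3,t5,t7}}
  W123={{t2,t3},{t3,t5},{t2,t3,t7},{t3,t4,t5},{t3,t5,t7}}
components per intersection:
  W1: {{t3},{t4},{t6},{t2,t3},{t2,t4},{t2,t6},{t3,t4},{t3,t5},{t3,t7},{t4,t5},{t4,t6},{t5,t6},{t2,t3,t7},{t2,t5,t6},{t3,t4,t5},{t3,t5,t7}}
  W2: {{t3},{t7},{t2,t3},{t2,t7},{t3,t4},{t3,t5},{t3,t7},{t5,t7},{t2,t3,t7},{t3,t4,t5},{t3,t5,t7}}
  W3: {{t1}} {{t2},{t5},{t2,t3},{t2,t4},{t2,t5},{t2,t6},{t2,t7},{t3,t5},{t4,t5},{t5,t6},{t5,t7},{t2,t3,t7},{t2,t5,t6},{t3,t4,t5},{t3,t5,t7}}
  W12: {{t3},{t2,t3},{t3,t4},{t3,t5},{t3,t7},{t2,t3,t7},{t3,t4,t5},{t3,t5,t7}}
  W13: {{t2,t3},{t2,t3,t7}} {{t2,t4}} {{t2,t6},{t5,t6},{t2,t5,t6}} {{t3,t5},{t4,t5},{t3,t4,t5},{t3,t5,t7}}
  W23: {{t2,t3},{t2,t7},{t2,t3,t7}} {{t3,t5},{t5,t7},{t3,t4,t5},{t3,t5,t7}}
  W123: {{t2,t3},{t2,t3,t7}} {{t3,t5},{t3,t4,t5},{t3,t5,t7}}
C dims 4,7,2; δ0: rk 2, SNF 1^2; δ1: rk 2, SNF 1^2
Ȟ^0: (4−2)−0=2 ⇒ Z^2
Ȟ^1: (7−2)−2=3 ⇒ Z^3
Ȟ^2: (2−0)−2=0 ⇒ 0

Ȟ^0 ≅ Z^2; Ȟ^1 ≅ Z^3; Ȟ^2 ≅ 0


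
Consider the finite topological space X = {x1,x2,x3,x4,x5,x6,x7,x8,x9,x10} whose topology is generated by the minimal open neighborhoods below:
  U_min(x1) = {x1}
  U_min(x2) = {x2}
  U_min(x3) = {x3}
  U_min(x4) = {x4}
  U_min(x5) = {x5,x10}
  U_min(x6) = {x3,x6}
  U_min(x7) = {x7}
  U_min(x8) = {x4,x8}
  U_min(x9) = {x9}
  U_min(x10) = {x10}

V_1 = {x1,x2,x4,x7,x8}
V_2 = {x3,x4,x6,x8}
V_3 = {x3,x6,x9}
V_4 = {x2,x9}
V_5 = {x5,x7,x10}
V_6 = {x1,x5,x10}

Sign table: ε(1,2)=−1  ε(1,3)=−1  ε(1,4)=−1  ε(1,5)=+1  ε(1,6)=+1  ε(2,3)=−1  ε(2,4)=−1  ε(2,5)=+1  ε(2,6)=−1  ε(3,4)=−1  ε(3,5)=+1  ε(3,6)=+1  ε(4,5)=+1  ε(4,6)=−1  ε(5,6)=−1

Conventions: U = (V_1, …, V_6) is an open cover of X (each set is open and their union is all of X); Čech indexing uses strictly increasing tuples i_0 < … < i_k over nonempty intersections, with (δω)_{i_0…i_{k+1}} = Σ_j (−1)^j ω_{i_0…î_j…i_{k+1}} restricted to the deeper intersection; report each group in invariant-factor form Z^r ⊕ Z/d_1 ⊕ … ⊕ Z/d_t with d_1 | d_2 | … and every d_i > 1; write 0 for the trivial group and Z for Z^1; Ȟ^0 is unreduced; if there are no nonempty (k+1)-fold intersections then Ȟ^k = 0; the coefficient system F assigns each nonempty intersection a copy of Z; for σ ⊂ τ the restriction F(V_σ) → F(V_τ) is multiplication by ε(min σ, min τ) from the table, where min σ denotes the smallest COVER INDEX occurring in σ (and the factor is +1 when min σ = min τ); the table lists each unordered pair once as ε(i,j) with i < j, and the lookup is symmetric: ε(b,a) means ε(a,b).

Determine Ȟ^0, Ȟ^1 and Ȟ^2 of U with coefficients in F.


Ȟ^0(U;F) ≅ 0, Ȟ^1(U;F) ≅ Z ⊕ Z/2, Ȟ^2(U;F) ≅ 0

nonempty overlaps:
  V12={x4,x8} V14={x2} V15={x7} V16={x1} V23={x3,x6} V34={x9} V56={x5,x10}
C dims 6,7; δ0: rk 6, SNF 1^5·2
degree 0: 6−6−0 = 0 → Ȟ^0 ≅ 0
degree 1: 7−0−6 = 1 plus torsion [2] → Ȟ^1 ≅ Z ⊕ Z/2
degree 2: 0−0−0 = 0 → Ȟ^2 ≅ 0


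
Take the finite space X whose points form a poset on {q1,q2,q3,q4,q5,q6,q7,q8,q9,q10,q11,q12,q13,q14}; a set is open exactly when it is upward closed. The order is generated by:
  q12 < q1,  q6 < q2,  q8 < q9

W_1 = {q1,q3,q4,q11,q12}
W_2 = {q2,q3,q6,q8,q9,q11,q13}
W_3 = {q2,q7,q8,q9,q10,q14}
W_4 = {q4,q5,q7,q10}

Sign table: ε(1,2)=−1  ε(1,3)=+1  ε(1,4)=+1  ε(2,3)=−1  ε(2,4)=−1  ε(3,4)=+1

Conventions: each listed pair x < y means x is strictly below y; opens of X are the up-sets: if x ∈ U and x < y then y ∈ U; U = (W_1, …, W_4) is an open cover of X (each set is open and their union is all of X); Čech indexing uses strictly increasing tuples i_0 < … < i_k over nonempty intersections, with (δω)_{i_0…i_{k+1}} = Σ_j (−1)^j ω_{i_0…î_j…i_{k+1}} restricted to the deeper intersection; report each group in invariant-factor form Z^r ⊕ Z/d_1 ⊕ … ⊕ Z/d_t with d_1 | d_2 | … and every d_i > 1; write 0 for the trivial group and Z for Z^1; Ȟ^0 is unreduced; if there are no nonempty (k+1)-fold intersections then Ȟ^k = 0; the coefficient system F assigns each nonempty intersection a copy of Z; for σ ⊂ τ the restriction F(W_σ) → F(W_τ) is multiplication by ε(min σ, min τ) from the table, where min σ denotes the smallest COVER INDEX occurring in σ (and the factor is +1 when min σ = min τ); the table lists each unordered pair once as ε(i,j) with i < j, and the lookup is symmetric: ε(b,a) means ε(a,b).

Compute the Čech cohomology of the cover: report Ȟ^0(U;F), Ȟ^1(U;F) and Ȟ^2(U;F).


nonempty overlaps:
  W12={q3,q11} W14={q4} W23={q2,q8,q9} W34={q7,q10}
C dims 4,4; δ0: rk 3, SNF 1^3
degree 0: 4−3−0 = 1 → Ȟ^0 ≅ Z
degree 1: 4−0−3 = 1 → Ȟ^1 ≅ Z
degree 2: 0−0−0 = 0 → Ȟ^2 ≅ 0

Ȟ^0 ≅ Z, Ȟ^1 ≅ Z and Ȟ^2 ≅ 0


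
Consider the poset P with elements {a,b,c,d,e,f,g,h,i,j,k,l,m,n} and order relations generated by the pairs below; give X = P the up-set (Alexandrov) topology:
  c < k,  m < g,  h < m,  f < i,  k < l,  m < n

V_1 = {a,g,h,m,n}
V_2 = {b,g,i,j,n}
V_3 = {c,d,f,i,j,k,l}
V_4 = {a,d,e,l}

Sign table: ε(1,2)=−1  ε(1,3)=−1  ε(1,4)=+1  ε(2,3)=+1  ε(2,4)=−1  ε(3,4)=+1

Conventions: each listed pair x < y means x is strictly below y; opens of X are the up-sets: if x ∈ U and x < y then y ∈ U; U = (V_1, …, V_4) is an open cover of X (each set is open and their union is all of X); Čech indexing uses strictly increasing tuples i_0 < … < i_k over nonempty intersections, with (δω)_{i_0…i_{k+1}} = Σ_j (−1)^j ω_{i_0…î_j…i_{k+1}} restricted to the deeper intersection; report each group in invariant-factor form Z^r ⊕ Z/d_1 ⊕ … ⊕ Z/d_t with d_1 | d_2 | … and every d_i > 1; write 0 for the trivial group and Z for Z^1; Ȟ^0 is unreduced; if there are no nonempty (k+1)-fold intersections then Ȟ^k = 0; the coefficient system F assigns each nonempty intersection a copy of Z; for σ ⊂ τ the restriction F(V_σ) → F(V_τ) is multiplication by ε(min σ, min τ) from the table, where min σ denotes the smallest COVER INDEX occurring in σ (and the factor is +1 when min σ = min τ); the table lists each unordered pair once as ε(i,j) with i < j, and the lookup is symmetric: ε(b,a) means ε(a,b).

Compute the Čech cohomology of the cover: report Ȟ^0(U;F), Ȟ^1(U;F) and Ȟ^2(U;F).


nerve of the cover:
  V12={g,n} V14={a} V23={i,j} V34={d,l}
C dims 4,4; δ0: rk 4, SNF 1^3·2
Ȟ^0 = (4 − 4) − 0 = 0, so Ȟ^0 ≅ 0
Ȟ^1 = (4 − 0) − 4 = 0 plus torsion [2], so Ȟ^1 ≅ Z/2
Ȟ^2 = (0 − 0) − 0 = 0, so Ȟ^2 ≅ 0

Ȟ^0 ≅ 0, Ȟ^1 ≅ Z/2, Ȟ^2 ≅ 0


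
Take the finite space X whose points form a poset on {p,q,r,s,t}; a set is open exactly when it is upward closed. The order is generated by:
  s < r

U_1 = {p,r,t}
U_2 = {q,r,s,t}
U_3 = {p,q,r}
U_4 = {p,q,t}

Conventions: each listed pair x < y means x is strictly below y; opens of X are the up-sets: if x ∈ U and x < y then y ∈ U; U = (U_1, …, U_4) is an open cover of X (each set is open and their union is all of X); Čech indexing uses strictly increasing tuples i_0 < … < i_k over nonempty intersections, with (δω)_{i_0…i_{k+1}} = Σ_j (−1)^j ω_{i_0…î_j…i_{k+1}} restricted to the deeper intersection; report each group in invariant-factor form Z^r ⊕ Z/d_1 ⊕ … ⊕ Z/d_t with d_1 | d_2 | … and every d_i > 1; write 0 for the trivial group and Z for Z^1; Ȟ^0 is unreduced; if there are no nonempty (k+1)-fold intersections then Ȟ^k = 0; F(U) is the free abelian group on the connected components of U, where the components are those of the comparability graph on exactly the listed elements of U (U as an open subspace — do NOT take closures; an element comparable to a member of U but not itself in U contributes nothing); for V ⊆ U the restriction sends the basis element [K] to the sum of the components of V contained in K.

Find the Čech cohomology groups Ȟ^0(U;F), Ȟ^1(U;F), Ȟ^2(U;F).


Ȟ^0(U;F) ≅ Z^4; Ȟ^1(U;F) ≅ 0; Ȟ^2(U;F) ≅ 0

intersection data:
  U12={r,t} U13={p,r} U14={p,t} U23={q,r} U24={q,t} U34={p,q}
  U123={r} U124={t} U134={p} U234={q}
components per intersection:
  U1: {p} {r} {t}
  U2: {q} {r,s} {t}
  U3: {p} {q} {r}
  U4: {p} {q} {t}
  U12: {r} {t}
  U13: {p} {r}
  U14: {p} {t}
  U23: {q} {r}
  U24: {q} {t}
  U34: {p} {q}
  U123: {r}
  U124: {t}
  U134: {p}
  U234: {q}
C dims 12,12,4; δ0: rk 8, SNF 1^8; δ1: rk 4, SNF 1^4
Ȟ^0 = (12 − 8) − 0 = 4, so Ȟ^0 ≅ Z^4
Ȟ^1 = (12 − 4) − 8 = 0, so Ȟ^1 ≅ 0
Ȟ^2 = (4 − 0) − 4 = 0, so Ȟ^2 ≅ 0


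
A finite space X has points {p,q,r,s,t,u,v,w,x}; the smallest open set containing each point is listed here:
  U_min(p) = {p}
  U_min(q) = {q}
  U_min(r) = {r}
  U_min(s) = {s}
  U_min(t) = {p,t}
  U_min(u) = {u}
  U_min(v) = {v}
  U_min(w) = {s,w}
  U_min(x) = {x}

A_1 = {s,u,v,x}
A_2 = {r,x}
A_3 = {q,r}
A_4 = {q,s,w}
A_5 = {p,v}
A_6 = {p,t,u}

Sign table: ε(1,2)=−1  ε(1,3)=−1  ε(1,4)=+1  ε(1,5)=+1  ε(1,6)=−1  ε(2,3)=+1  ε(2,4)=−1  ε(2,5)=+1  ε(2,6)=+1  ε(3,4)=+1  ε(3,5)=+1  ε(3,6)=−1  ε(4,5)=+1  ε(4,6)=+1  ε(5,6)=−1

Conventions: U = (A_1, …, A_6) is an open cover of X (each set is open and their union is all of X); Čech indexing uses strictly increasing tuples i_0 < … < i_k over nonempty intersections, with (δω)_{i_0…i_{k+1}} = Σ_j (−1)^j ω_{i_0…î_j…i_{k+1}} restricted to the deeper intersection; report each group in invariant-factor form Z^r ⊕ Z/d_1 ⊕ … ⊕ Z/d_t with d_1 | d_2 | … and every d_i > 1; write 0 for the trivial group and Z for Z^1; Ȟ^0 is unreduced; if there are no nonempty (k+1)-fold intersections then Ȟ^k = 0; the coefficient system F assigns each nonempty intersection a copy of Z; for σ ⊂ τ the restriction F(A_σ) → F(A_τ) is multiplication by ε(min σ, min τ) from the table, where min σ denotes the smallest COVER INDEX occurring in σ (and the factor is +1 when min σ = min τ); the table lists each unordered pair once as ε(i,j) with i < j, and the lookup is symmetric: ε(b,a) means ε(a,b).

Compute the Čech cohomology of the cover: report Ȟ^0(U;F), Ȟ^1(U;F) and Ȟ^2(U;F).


nerve simplices:
  A12={x} A14={s} A15={v} A16={u} A23={r} A34={q} A56={p}
C dims 6,7; δ0: rk 6, SNF 1^5·2
degree 0: 6−6−0 = 0 → Ȟ^0 ≅ 0
degree 1: 7−0−6 = 1 plus torsion [2] → Ȟ^1 ≅ Z ⊕ Z/2
degree 2: 0−0−0 = 0 → Ȟ^2 ≅ 0

Ȟ^0 ≅ 0, Ȟ^1 ≅ Z ⊕ Z/2 and Ȟ^2 ≅ 0


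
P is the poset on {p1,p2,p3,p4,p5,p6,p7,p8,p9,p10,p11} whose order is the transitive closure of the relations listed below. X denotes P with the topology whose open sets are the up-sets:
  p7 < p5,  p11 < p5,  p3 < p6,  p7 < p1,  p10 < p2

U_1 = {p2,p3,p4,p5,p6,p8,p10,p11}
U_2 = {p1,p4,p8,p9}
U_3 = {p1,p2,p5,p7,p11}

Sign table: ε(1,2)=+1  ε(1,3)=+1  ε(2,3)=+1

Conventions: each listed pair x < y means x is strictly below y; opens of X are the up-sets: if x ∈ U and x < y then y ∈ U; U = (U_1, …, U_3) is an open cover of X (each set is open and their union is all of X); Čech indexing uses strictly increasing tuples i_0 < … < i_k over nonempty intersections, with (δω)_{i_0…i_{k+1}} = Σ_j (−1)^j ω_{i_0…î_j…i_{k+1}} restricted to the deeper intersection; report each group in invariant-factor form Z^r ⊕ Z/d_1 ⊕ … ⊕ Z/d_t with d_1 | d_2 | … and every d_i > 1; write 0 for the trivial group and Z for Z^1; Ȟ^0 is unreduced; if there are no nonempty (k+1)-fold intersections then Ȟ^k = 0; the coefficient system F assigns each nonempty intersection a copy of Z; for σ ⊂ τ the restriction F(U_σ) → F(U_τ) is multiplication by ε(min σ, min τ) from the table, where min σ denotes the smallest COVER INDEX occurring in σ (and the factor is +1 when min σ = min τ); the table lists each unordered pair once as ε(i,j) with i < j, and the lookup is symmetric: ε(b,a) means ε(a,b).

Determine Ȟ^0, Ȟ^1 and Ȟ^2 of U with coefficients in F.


intersection data:
  U12={p4,p8} U13={p2,p5,p11} U23={p1}
C dims 3,3; δ0: rk 2, SNF 1^2
Ȟ^0 = (3 − 2) − 0 = 1, so Ȟ^0 ≅ Z
Ȟ^1 = (3 − 0) − 2 = 1, so Ȟ^1 ≅ Z
Ȟ^2 = (0 − 0) − 0 = 0, so Ȟ^2 ≅ 0

Ȟ^0 ≅ Z, Ȟ^1 ≅ Z, Ȟ^2 ≅ 0


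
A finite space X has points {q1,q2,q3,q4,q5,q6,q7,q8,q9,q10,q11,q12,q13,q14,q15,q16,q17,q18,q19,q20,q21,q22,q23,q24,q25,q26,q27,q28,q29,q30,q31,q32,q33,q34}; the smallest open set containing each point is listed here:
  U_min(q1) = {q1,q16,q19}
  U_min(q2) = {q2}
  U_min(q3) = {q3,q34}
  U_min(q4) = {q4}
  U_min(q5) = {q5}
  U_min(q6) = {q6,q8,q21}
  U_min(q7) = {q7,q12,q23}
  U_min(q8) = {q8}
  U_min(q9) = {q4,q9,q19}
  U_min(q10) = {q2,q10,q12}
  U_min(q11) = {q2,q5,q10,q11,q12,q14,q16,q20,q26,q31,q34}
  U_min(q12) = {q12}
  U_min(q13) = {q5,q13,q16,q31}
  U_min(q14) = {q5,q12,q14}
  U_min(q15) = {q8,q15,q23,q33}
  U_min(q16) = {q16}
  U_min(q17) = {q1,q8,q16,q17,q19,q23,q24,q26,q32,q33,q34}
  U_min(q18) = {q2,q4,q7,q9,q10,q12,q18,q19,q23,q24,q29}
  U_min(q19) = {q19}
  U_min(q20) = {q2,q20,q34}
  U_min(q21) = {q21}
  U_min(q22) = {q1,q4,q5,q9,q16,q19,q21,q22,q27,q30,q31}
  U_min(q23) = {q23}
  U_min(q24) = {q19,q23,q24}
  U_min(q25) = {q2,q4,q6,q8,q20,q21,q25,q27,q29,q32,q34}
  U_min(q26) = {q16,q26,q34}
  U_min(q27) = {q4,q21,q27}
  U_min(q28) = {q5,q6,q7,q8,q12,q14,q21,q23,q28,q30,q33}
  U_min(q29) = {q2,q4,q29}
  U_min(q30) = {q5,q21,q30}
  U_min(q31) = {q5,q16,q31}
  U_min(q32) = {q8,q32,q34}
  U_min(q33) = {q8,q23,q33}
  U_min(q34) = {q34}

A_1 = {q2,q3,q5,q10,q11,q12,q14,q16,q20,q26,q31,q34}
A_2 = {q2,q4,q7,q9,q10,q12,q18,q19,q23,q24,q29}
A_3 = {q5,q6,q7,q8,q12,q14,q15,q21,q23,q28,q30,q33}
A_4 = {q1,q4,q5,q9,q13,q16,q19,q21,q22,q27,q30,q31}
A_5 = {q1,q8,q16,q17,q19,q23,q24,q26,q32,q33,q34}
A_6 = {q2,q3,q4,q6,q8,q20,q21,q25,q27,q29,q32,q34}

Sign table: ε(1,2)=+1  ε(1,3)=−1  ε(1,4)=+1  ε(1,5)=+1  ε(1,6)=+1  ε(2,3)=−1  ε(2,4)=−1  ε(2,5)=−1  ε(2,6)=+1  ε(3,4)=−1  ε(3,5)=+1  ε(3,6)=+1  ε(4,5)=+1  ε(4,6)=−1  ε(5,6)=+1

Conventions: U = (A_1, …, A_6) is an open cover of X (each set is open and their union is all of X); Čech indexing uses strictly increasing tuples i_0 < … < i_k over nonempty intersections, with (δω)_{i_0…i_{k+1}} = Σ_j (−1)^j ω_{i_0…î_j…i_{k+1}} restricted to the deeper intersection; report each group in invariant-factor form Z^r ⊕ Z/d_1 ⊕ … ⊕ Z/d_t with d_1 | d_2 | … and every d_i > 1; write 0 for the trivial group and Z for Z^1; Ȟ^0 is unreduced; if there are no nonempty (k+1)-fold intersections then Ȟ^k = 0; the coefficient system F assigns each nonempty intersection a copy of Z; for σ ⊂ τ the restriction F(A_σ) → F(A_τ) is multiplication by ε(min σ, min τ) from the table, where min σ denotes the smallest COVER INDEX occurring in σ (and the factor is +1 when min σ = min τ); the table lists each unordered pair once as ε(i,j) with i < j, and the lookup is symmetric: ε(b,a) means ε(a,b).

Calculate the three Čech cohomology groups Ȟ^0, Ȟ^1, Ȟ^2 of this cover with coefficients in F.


Ȟ^0 = 0; Ȟ^1 = Z/2; Ȟ^2 = Z

cover nerve:
  A12={q2,q10,q12} A13={q5,q12,q14} A14={q5,q16,q31} A15={q16,q26,q34} A16={q2,q3,q20,q34} A23={q7,q12,q23} A24={q4,q9,q19} A25={q19,q23,q24} A26={q2,q4,q29} A34={q5,q21,q30} A35={q8,q23,q33} A36={q6,q8,q21} A45={q1,q16,q19} A46={q4,q21,q27} A56={q8,q32,q34}
  A123={q12} A126={q2} A134={q5} A145={q16} A156={q34} A235={q23} A245={q19} A246={q4} A346={q21} A356={q8}
C dims 6,15,10; δ0: rk 6, SNF 1^5·2; δ1: rk 9, SNF 1^9
Ȟ^0: (6−6)−0=0 ⇒ 0
Ȟ^1: (15−9)−6=0 plus torsion [2] ⇒ Z/2
Ȟ^2: (10−0)−9=1 ⇒ Z
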